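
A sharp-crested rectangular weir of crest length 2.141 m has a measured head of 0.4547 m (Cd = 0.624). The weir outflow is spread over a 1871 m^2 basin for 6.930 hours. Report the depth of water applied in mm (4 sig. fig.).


Approach: apply the rectangular weir equation with a volume-to-depth conversion, Q = (2/3)*Cd*L*sqrt(2g)*H^1.5; d = Q*t/A * 1000.
Step 1 — weir discharge:
  Q = (2/3)*0.624*2.141*sqrt(2*9.81)*0.4547^1.5 = 1.20961 m^3/s
Step 2 — volume: V = 1.20961 * 6.930*3600 = 30177.5 m^3
Step 3 — depth: d = V/A * 1000 = 30177.5/1871 * 1000 = 16130 mm
Therefore the depth of water applied = 16130 mm.


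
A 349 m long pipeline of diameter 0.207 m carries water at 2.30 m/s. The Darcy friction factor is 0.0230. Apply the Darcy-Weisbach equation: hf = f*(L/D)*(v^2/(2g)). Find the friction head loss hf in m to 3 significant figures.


hf = 0.0230 * (349/0.207) * (2.30^2 / (2*9.81))
hf = 10.5 m
Therefore the friction head loss hf = 10.5 m.


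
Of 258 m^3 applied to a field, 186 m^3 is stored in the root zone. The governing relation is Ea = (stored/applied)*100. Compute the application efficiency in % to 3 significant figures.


Ea = (186/258)*100 = 72.1 %
Therefore the application efficiency = 72.1 %.


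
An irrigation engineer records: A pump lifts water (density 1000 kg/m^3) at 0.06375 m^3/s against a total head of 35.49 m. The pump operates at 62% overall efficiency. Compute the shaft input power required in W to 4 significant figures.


Approach: apply hydraulic power then efficiency conversion, P = rho*g*Q*H; P_in = P/eta.
Step 1 — hydraulic power (P = rho*g*Q*H):
  P = 1000 * 9.81 * 0.06375 * 35.49 = 22195.0 W
Step 2 — input power: P_in = P/eta = 22195.0 / 0.62 = 35800 W
Therefore the shaft input power required = 35800 W.


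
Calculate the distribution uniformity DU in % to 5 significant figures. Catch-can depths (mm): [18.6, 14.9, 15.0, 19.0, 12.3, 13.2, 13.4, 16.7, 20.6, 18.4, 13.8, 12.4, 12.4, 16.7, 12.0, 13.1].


Approach: apply the low-quarter distribution uniformity, DU = (mean of lowest quarter of readings / overall mean)*100.
sorted lowest 4 of 16: [12.0, 12.3, 12.4, 12.4] -> mean = 12.27500 mm
overall mean = 15.15625 mm
DU = (12.27500/15.15625)*100 = 80.990 %
Therefore the distribution uniformity DU = 80.990 %.


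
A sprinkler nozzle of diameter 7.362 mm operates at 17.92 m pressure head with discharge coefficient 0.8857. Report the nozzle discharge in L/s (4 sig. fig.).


Approach: apply the orifice equation, Q = Cd*A*sqrt(2*g*h), A = pi*(d/2)^2.
A = pi*(7.362e-3/2)^2 = 4.25678e-05 m^2
Q = 0.8857 * 4.25678e-05 * sqrt(2*9.81*17.92) * 1000 = 0.7069 L/s
Therefore the nozzle discharge = 0.7069 L/s.


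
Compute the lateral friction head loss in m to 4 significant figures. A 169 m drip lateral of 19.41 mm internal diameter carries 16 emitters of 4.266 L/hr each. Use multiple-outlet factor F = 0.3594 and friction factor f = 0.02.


Approach: apply Darcy-Weisbach with the multiple-outlet F-factor, Q = n*q/(3600*1000) m^3/s; v = Q/A; hf = F*f*(L/D)*(v^2/(2g)).
Q = 16*4.266/(3600*1000) = 1.89600e-05 m^3/s
A = pi*(19.41e-3/2)^2 = 2.95897e-04 m^2, so v = Q/A = 0.0640763 m/s
hf = 0.3594*0.02*(169/0.01941)*(0.0640763^2/(2*9.81)) = 0.01310 m
Therefore the lateral friction head loss = 0.01310 m.


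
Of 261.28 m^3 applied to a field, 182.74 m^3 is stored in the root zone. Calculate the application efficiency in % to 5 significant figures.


Approach: apply the application efficiency ratio, Ea = (stored/applied)*100.
Ea = (182.74/261.28)*100 = 69.940 %
Therefore the application efficiency = 69.940 %.


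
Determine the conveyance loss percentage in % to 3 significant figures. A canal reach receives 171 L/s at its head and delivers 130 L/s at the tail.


Approach: apply the conveyance loss ratio, loss% = ((Q_head - Q_tail)/Q_head)*100.
loss = ((171 - 130)/171)*100 = 24.0 %
Therefore the conveyance loss percentage = 24.0 %.


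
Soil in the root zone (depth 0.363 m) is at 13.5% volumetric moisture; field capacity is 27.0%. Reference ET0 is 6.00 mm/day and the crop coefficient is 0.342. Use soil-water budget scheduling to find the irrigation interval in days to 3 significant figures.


Approach: apply soil-water budget scheduling, SMD = (FC-theta)/100*depth*1000; ETc = ET0*Kc; interval = SMD/ETc.
Step 1 — soil moisture deficit:
  SMD = (27.0 - 13.5)/100 * 0.363 * 1000 = 49.005 mm
Step 2 — daily crop ET (ETc = ET0*Kc):
  ETc = 6.00 * 0.342 = 2.0520 mm/day
Step 3 — irrigation interval (SMD/ETc):
  interval = 49.005 / 2.0520 = 23.9 days
Therefore the irrigation interval = 23.9 days.


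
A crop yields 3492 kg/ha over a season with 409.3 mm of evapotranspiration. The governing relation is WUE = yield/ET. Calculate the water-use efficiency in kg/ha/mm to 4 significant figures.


WUE = 3492 / 409.3 = 8.532 kg/ha/mm
Therefore the water-use efficiency = 8.532 kg/ha/mm.


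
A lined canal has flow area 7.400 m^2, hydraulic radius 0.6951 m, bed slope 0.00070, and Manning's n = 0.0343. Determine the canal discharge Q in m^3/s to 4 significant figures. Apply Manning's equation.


Approach: apply Manning's equation, Q = (1/n)*A*R^(2/3)*S^(1/2).
Q = (1/0.0343) * 7.400 * 0.6951^(2/3) * 0.00070^(1/2) = 4.479 m^3/s
Therefore the canal discharge Q = 4.479 m^3/s.


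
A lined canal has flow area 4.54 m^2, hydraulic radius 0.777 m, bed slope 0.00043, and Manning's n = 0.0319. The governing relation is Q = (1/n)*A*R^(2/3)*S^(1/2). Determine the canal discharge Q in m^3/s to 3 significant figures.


Q = (1/0.0319) * 4.54 * 0.777^(2/3) * 0.00043^(1/2) = 2.49 m^3/s
Therefore the canal discharge Q = 2.49 m^3/s.


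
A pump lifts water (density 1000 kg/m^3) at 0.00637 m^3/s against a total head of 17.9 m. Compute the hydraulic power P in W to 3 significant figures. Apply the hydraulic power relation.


Approach: apply the hydraulic power relation, P = rho*g*Q*H.
P = 1000 * 9.81 * 0.00637 * 17.9 = 1120 W
Therefore the hydraulic power P = 1120 W.


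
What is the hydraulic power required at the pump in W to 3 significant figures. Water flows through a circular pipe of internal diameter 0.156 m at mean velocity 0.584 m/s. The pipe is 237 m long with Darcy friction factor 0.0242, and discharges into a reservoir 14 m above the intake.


Approach: apply continuity + Darcy-Weisbach + hydraulic power, Q = A*v; hf = f*(L/D)*(v^2/(2g)); H = static + hf; P = rho*g*Q*H.
Step 1 — flow rate (continuity, Q = A*v):
  A = pi*(0.156/2)^2 = 0.019113 m^2
  Q = 0.019113 * 0.584 = 0.011162 m^3/s
Step 2 — friction head loss (Darcy-Weisbach):
  hf = 0.0242 * (237/0.156) * (0.584^2 / (2*9.81))
  hf = 0.63910 m
Step 3 — total head: H = 14 + 0.63910 = 14.639 m
Step 4 — hydraulic power (P = rho*g*Q*H):
  P = 1000 * 9.81 * 0.011162 * 14.639 = 1600 W
Therefore the hydraulic power required at the pump = 1600 W.


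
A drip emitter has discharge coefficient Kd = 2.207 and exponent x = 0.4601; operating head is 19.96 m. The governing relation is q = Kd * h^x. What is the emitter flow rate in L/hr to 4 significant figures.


q = 2.207 * 19.96^0.4601 = 8.750 L/hr
Therefore the emitter flow rate = 8.750 L/hr.


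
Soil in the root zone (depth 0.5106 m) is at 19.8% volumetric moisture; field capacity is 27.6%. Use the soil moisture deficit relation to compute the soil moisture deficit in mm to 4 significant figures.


Approach: apply the soil moisture deficit relation, SMD = (FC - theta)/100 * depth * 1000.
SMD = (27.6 - 19.8)/100 * 0.5106 * 1000 = 39.83 mm
Therefore the soil moisture deficit = 39.83 mm.


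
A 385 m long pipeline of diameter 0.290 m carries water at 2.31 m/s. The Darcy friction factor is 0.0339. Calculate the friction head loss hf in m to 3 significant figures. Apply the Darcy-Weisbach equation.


Approach: apply the Darcy-Weisbach equation, hf = f*(L/D)*(v^2/(2g)).
hf = 0.0339 * (385/0.290) * (2.31^2 / (2*9.81))
hf = 12.2 m
Therefore the friction head loss hf = 12.2 m.


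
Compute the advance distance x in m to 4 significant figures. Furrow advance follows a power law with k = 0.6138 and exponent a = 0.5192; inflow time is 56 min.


Approach: apply the power-law advance function, x = k*t^a.
x = 0.6138 * 56^0.5192 = 4.962 m
Therefore the advance distance x = 4.962 m.


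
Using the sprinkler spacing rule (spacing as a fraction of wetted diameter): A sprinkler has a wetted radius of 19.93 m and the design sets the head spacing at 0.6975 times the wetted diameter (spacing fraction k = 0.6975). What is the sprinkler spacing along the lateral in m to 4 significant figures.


Approach: apply the sprinkler spacing rule (spacing as a fraction of wetted diameter), S = k*(2*R).
S = 0.6975 * (2 * 19.93) = 27.80 m
Therefore the sprinkler spacing along the lateral = 27.80 m.


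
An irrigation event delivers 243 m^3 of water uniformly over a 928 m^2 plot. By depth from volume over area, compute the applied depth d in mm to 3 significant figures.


Approach: apply depth from volume over area, d = (V/A)*1000.
d = (243 / 928) * 1000 = 262 mm
Therefore the applied depth d = 262 mm.


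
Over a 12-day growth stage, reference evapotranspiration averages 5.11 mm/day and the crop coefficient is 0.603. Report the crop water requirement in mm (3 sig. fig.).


Approach: apply the crop water requirement relation, CWR = ET0 * Kc * days.
CWR = 5.11 * 0.603 * 12 = 37.0 mm
Therefore the crop water requirement = 37.0 mm.


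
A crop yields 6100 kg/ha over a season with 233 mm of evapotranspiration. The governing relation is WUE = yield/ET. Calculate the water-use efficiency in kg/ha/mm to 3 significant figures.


WUE = 6100 / 233 = 26.2 kg/ha/mm
Therefore the water-use efficiency = 26.2 kg/ha/mm.


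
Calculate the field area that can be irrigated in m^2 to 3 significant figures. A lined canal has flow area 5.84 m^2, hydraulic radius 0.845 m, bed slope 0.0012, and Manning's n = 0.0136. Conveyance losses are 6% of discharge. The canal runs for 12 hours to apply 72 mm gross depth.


Approach: apply Manning's equation with a conveyance and depth budget, Q = (1/n)*A*R^(2/3)*S^(1/2); Q_field = Q*(1-loss); Area = Q_field*t/(d/1000).
Step 1 — canal discharge (Manning's equation):
  Q = (1/0.0136) * 5.84 * 0.845^(2/3) * 0.0012^(1/2) = 13.295 m^3/s
Step 2 — delivered flow: Q_field = 13.295*(1 - 6/100) = 12.498 m^3/s
Step 3 — volume delivered: V = 12.498 * 12*3600 = 539900 m^3
Step 4 — area served: A = V / (depth/1000) = 539900 / 0.072 = 7500000 m^2
Therefore the field area that can be irrigated = 7500000 m^2.


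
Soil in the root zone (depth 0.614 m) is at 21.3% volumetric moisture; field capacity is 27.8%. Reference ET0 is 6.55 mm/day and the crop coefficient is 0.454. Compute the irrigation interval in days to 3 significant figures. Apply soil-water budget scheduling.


Approach: apply soil-water budget scheduling, SMD = (FC-theta)/100*depth*1000; ETc = ET0*Kc; interval = SMD/ETc.
Step 1 — soil moisture deficit:
  SMD = (27.8 - 21.3)/100 * 0.614 * 1000 = 39.910 mm
Step 2 — daily crop ET (ETc = ET0*Kc):
  ETc = 6.55 * 0.454 = 2.9737 mm/day
Step 3 — irrigation interval (SMD/ETc):
  interval = 39.910 / 2.9737 = 13.4 days
Therefore the irrigation interval = 13.4 days.


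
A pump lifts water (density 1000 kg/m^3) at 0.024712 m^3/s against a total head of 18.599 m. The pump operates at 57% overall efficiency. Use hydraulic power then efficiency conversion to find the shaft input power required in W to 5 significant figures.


Approach: apply hydraulic power then efficiency conversion, P = rho*g*Q*H; P_in = P/eta.
Step 1 — hydraulic power (P = rho*g*Q*H):
  P = 1000 * 9.81 * 0.024712 * 18.599 = 4508.857 W
Step 2 — input power: P_in = P/eta = 4508.857 / 0.57 = 7910.3 W
Therefore the shaft input power required = 7910.3 W.


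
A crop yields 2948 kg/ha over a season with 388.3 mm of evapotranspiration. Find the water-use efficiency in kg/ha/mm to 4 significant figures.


Approach: apply the water-use efficiency ratio, WUE = yield/ET.
WUE = 2948 / 388.3 = 7.592 kg/ha/mm
Therefore the water-use efficiency = 7.592 kg/ha/mm.


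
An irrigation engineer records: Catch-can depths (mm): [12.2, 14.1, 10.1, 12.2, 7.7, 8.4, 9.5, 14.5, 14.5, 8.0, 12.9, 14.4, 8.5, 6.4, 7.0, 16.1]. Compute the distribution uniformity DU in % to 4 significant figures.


Approach: apply the low-quarter distribution uniformity, DU = (mean of lowest quarter of readings / overall mean)*100.
sorted lowest 4 of 16: [6.4, 7.0, 7.7, 8.0] -> mean = 7.27500 mm
overall mean = 11.0312 mm
DU = (7.27500/11.0312)*100 = 65.95 %
Therefore the distribution uniformity DU = 65.95 %.


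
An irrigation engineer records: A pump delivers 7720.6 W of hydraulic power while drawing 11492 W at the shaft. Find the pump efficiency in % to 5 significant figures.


Approach: apply the efficiency ratio, eta = (P_out/P_in)*100.
eta = (7720.6 / 11492) * 100 = 67.182 %
Therefore the pump efficiency = 67.182 %.


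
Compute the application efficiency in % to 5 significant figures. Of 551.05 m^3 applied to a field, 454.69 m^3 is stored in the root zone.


Approach: apply the application efficiency ratio, Ea = (stored/applied)*100.
Ea = (454.69/551.05)*100 = 82.513 %
Therefore the application efficiency = 82.513 %.


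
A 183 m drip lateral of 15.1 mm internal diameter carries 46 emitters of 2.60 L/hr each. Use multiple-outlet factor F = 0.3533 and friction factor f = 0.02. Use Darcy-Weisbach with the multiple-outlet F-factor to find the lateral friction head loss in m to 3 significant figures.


Approach: apply Darcy-Weisbach with the multiple-outlet F-factor, Q = n*q/(3600*1000) m^3/s; v = Q/A; hf = F*f*(L/D)*(v^2/(2g)).
Q = 46*2.60/(3600*1000) = 3.3222e-05 m^3/s
A = pi*(15.1e-3/2)^2 = 1.7908e-04 m^2, so v = Q/A = 0.18552 m/s
hf = 0.3533*0.02*(183/0.0151)*(0.18552^2/(2*9.81)) = 0.150 m
Therefore the lateral friction head loss = 0.150 m.


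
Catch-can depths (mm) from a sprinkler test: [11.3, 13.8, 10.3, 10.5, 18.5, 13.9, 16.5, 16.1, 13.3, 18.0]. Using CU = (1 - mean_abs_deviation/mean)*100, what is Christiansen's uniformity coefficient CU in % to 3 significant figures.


mean = 14.220 mm
mean |d_i - mean| = 2.4440 mm
CU = (1 - 2.4440/14.220)*100 = 82.8 %
Therefore Christiansen's uniformity coefficient CU = 82.8 %.


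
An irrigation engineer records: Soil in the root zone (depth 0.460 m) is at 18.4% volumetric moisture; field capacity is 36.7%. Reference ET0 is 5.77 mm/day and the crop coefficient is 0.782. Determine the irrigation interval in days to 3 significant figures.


Approach: apply soil-water budget scheduling, SMD = (FC-theta)/100*depth*1000; ETc = ET0*Kc; interval = SMD/ETc.
Step 1 — soil moisture deficit:
  SMD = (36.7 - 18.4)/100 * 0.460 * 1000 = 84.180 mm
Step 2 — daily crop ET (ETc = ET0*Kc):
  ETc = 5.77 * 0.782 = 4.5121 mm/day
Step 3 — irrigation interval (SMD/ETc):
  interval = 84.180 / 4.5121 = 18.7 days
Therefore the irrigation interval = 18.7 days.


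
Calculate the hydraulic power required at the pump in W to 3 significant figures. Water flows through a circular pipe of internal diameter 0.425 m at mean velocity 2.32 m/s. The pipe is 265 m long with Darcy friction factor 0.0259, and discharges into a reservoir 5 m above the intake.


Approach: apply continuity + Darcy-Weisbach + hydraulic power, Q = A*v; hf = f*(L/D)*(v^2/(2g)); H = static + hf; P = rho*g*Q*H.
Step 1 — flow rate (continuity, Q = A*v):
  A = pi*(0.425/2)^2 = 0.14186 m^2
  Q = 0.14186 * 2.32 = 0.32912 m^3/s
Step 2 — friction head loss (Darcy-Weisbach):
  hf = 0.0259 * (265/0.425) * (2.32^2 / (2*9.81))
  hf = 4.4303 m
Step 3 — total head: H = 5 + 4.4303 = 9.4303 m
Step 4 — hydraulic power (P = rho*g*Q*H):
  P = 1000 * 9.81 * 0.32912 * 9.4303 = 30400 W
Therefore the hydraulic power required at the pump = 30400 W.


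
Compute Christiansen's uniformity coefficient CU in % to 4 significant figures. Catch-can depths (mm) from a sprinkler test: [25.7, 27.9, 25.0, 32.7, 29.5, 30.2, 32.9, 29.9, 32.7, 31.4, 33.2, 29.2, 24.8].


Approach: apply Christiansen's uniformity coefficient, CU = (1 - mean_abs_deviation/mean)*100.
mean = 29.6231 mm
mean |d_i - mean| = 2.40592 mm
CU = (1 - 2.40592/29.6231)*100 = 91.88 %
Therefore Christiansen's uniformity coefficient CU = 91.88 %.


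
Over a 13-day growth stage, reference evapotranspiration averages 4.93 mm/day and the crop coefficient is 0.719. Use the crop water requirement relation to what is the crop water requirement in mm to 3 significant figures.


Approach: apply the crop water requirement relation, CWR = ET0 * Kc * days.
CWR = 4.93 * 0.719 * 13 = 46.1 mm
Therefore the crop water requirement = 46.1 mm.


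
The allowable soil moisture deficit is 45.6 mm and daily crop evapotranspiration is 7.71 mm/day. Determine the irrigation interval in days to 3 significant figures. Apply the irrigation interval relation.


Approach: apply the irrigation interval relation, interval = SMD / ETc.
interval = 45.6 / 7.71 = 5.91 days
Therefore the irrigation interval = 5.91 days.


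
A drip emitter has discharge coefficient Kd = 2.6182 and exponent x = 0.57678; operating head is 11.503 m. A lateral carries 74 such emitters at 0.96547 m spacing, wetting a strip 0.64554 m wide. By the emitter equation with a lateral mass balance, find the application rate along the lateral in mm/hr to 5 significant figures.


Approach: apply the emitter equation with a lateral mass balance, q = Kd*h^x; Q = n*q; rate = Q/(n*spacing*width).
Step 1 — single emitter flow (q = Kd*h^x):
  q = 2.6182 * 11.503^0.57678 = 10.71168 L/hr
Step 2 — total lateral flow: Q = 74 * 10.71168 = 792.6641 L/hr
Step 3 — wetted area: A = 74 * 0.96547 * 0.64554 = 46.12046 m^2
Step 4 — application rate: Q/A = 792.6641/46.12046 = 17.187 mm/hr
Therefore the application rate along the lateral = 17.187 mm/hr.


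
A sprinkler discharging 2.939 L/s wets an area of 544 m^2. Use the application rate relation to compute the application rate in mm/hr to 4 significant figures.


Approach: apply the application rate relation, rate = (Q/A)*3600.
rate = (2.939 / 544) * 3600 = 19.45 mm/hr
Therefore the application rate = 19.45 mm/hr.


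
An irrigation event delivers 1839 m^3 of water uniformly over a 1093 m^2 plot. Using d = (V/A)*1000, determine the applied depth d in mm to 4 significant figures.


d = (1839 / 1093) * 1000 = 1683 mm
Therefore the applied depth d = 1683 mm.


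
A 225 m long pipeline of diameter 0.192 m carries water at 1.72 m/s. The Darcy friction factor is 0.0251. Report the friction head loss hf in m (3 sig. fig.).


Approach: apply the Darcy-Weisbach equation, hf = f*(L/D)*(v^2/(2g)).
hf = 0.0251 * (225/0.192) * (1.72^2 / (2*9.81))
hf = 4.44 m
Therefore the friction head loss hf = 4.44 m.


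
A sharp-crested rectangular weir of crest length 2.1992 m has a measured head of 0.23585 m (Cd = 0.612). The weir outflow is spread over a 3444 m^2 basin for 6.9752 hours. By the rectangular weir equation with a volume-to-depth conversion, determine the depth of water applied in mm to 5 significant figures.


Approach: apply the rectangular weir equation with a volume-to-depth conversion, Q = (2/3)*Cd*L*sqrt(2g)*H^1.5; d = Q*t/A * 1000.
Step 1 — weir discharge:
  Q = (2/3)*0.612*2.1992*sqrt(2*9.81)*0.23585^1.5 = 0.4552272 m^3/s
Step 2 — volume: V = 0.4552272 * 6.9752*3600 = 11431.08 m^3
Step 3 — depth: d = V/A * 1000 = 11431.08/3444 * 1000 = 3319.1 mm
Therefore the depth of water applied = 3319.1 mm.


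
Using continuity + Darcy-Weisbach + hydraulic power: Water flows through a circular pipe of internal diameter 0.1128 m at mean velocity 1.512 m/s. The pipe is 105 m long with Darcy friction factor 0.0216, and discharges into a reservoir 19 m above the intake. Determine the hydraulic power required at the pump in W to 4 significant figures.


Approach: apply continuity + Darcy-Weisbach + hydraulic power, Q = A*v; hf = f*(L/D)*(v^2/(2g)); H = static + hf; P = rho*g*Q*H.
Step 1 — flow rate (continuity, Q = A*v):
  A = pi*(0.1128/2)^2 = 0.00999328 m^2
  Q = 0.00999328 * 1.512 = 0.0151098 m^3/s
Step 2 — friction head loss (Darcy-Weisbach):
  hf = 0.0216 * (105/0.1128) * (1.512^2 / (2*9.81))
  hf = 2.34282 m
Step 3 — total head: H = 19 + 2.34282 = 21.3428 m
Step 4 — hydraulic power (P = rho*g*Q*H):
  P = 1000 * 9.81 * 0.0151098 * 21.3428 = 3164 W
Therefore the hydraulic power required at the pump = 3164 W.


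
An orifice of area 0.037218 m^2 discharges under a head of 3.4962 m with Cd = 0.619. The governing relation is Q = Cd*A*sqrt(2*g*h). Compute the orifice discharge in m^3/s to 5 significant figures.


Q = 0.619 * 0.037218 * sqrt(2*9.81*3.4962) = 0.19081 m^3/s
Therefore the orifice discharge = 0.19081 m^3/s.


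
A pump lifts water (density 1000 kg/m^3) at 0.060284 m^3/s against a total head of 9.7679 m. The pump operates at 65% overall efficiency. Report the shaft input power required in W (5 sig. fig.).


Approach: apply hydraulic power then efficiency conversion, P = rho*g*Q*H; P_in = P/eta.
Step 1 — hydraulic power (P = rho*g*Q*H):
  P = 1000 * 9.81 * 0.060284 * 9.7679 = 5776.600 W
Step 2 — input power: P_in = P/eta = 5776.600 / 0.65 = 8887.1 W
Therefore the shaft input power required = 8887.1 W.


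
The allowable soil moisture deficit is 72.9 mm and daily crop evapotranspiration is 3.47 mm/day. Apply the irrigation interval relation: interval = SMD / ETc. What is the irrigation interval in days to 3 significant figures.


interval = 72.9 / 3.47 = 21.0 days
Therefore the irrigation interval = 21.0 days.


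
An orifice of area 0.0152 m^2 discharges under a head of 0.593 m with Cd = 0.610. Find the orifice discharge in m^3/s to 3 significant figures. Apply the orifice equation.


Approach: apply the orifice equation, Q = Cd*A*sqrt(2*g*h).
Q = 0.610 * 0.0152 * sqrt(2*9.81*0.593) = 0.0316 m^3/s
Therefore the orifice discharge = 0.0316 m^3/s.


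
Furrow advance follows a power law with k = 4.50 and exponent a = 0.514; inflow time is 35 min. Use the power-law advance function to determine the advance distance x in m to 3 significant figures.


Approach: apply the power-law advance function, x = k*t^a.
x = 4.50 * 35^0.514 = 28.0 m
Therefore the advance distance x = 28.0 m.


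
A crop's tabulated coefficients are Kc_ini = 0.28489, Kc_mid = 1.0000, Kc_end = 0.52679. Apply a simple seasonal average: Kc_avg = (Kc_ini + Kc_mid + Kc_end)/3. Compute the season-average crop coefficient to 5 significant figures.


Kc_avg = (0.28489 + 1.0000 + 0.52679)/3 = 0.60389
Therefore the season-average crop coefficient = 0.60389.


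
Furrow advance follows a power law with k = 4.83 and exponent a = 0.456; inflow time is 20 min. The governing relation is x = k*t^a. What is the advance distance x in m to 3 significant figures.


x = 4.83 * 20^0.456 = 18.9 m
Therefore the advance distance x = 18.9 m.


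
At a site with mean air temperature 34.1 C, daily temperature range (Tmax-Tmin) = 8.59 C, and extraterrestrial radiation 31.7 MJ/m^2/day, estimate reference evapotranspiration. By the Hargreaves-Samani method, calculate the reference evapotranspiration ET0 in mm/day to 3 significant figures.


Approach: apply the Hargreaves-Samani method, ET0 = 0.0023*(Tmean+17.8)*sqrt(Tmax-Tmin)*0.408*Ra.
ET0 = 0.0023*(34.1+17.8)*sqrt(8.59)*0.408*31.7 = 4.52 mm/day
Therefore the reference evapotranspiration ET0 = 4.52 mm/day.


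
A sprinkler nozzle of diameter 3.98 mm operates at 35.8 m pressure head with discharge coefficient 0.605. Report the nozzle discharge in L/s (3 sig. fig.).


Approach: apply the orifice equation, Q = Cd*A*sqrt(2*g*h), A = pi*(d/2)^2.
A = pi*(3.98e-3/2)^2 = 1.2441e-05 m^2
Q = 0.605 * 1.2441e-05 * sqrt(2*9.81*35.8) * 1000 = 0.199 L/s
Therefore the nozzle discharge = 0.199 L/s.


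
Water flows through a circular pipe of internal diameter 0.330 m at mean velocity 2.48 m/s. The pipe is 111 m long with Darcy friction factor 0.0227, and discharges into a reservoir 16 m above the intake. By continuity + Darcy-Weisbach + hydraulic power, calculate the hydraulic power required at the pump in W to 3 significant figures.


Approach: apply continuity + Darcy-Weisbach + hydraulic power, Q = A*v; hf = f*(L/D)*(v^2/(2g)); H = static + hf; P = rho*g*Q*H.
Step 1 — flow rate (continuity, Q = A*v):
  A = pi*(0.330/2)^2 = 0.085530 m^2
  Q = 0.085530 * 2.48 = 0.21211 m^3/s
Step 2 — friction head loss (Darcy-Weisbach):
  hf = 0.0227 * (111/0.330) * (2.48^2 / (2*9.81))
  hf = 2.3935 m
Step 3 — total head: H = 16 + 2.3935 = 18.394 m
Step 4 — hydraulic power (P = rho*g*Q*H):
  P = 1000 * 9.81 * 0.21211 * 18.394 = 38300 W
Therefore the hydraulic power required at the pump = 38300 W.


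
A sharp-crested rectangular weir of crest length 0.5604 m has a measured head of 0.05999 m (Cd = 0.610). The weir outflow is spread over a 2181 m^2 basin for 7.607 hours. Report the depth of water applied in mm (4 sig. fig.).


Approach: apply the rectangular weir equation with a volume-to-depth conversion, Q = (2/3)*Cd*L*sqrt(2g)*H^1.5; d = Q*t/A * 1000.
Step 1 — weir discharge:
  Q = (2/3)*0.610*0.5604*sqrt(2*9.81)*0.05999^1.5 = 0.0148322 m^3/s
Step 2 — volume: V = 0.0148322 * 7.607*3600 = 406.182 m^3
Step 3 — depth: d = V/A * 1000 = 406.182/2181 * 1000 = 186.2 mm
Therefore the depth of water applied = 186.2 mm.


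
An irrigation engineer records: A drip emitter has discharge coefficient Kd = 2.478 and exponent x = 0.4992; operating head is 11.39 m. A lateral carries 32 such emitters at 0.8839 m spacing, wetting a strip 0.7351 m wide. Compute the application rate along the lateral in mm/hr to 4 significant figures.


Approach: apply the emitter equation with a lateral mass balance, q = Kd*h^x; Q = n*q; rate = Q/(n*spacing*width).
Step 1 — single emitter flow (q = Kd*h^x):
  q = 2.478 * 11.39^0.4992 = 8.34676 L/hr
Step 2 — total lateral flow: Q = 32 * 8.34676 = 267.096 L/hr
Step 3 — wetted area: A = 32 * 0.8839 * 0.7351 = 20.7922 m^2
Step 4 — application rate: Q/A = 267.096/20.7922 = 12.85 mm/hr
Therefore the application rate along the lateral = 12.85 mm/hr.


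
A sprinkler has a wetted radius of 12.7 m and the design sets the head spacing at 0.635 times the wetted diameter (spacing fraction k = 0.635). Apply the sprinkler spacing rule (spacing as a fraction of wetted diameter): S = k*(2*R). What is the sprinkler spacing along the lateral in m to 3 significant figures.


S = 0.635 * (2 * 12.7) = 16.1 m
Therefore the sprinkler spacing along the lateral = 16.1 m.


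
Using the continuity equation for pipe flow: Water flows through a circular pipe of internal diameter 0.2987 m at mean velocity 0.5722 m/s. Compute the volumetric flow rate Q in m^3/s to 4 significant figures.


Approach: apply the continuity equation for pipe flow, Q = A * v with A = pi*(D/2)^2.
A = pi*(0.2987/2)^2 = 0.0700746 m^2
Q = 0.0700746 * 0.5722 = 0.04010 m^3/s
Therefore the volumetric flow rate Q = 0.04010 m^3/s.


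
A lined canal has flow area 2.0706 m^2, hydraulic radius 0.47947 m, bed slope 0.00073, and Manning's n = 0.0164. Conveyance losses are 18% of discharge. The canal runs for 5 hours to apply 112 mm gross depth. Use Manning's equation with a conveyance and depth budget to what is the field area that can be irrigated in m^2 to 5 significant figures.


Approach: apply Manning's equation with a conveyance and depth budget, Q = (1/n)*A*R^(2/3)*S^(1/2); Q_field = Q*(1-loss); Area = Q_field*t/(d/1000).
Step 1 — canal discharge (Manning's equation):
  Q = (1/0.0164) * 2.0706 * 0.47947^(2/3) * 0.00073^(1/2) = 2.089720 m^3/s
Step 2 — delivered flow: Q_field = 2.089720*(1 - 18/100) = 1.713570 m^3/s
Step 3 — volume delivered: V = 1.713570 * 5*3600 = 30844.27 m^3
Step 4 — area served: A = V / (depth/1000) = 30844.27 / 0.112 = 275400 m^2
Therefore the field area that can be irrigated = 275400 m^2.


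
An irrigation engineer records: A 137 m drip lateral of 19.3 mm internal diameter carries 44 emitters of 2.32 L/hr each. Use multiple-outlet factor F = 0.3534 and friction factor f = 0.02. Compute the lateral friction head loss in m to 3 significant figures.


Approach: apply Darcy-Weisbach with the multiple-outlet F-factor, Q = n*q/(3600*1000) m^3/s; v = Q/A; hf = F*f*(L/D)*(v^2/(2g)).
Q = 44*2.32/(3600*1000) = 2.8356e-05 m^3/s
A = pi*(19.3e-3/2)^2 = 2.9255e-04 m^2, so v = Q/A = 0.096925 m/s
hf = 0.3534*0.02*(137/0.0193)*(0.096925^2/(2*9.81)) = 0.0240 m
Therefore the lateral friction head loss = 0.0240 m.


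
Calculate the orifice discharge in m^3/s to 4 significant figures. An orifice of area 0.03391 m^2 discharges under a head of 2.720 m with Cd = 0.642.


Approach: apply the orifice equation, Q = Cd*A*sqrt(2*g*h).
Q = 0.642 * 0.03391 * sqrt(2*9.81*2.720) = 0.1590 m^3/s
Therefore the orifice discharge = 0.1590 m^3/s.


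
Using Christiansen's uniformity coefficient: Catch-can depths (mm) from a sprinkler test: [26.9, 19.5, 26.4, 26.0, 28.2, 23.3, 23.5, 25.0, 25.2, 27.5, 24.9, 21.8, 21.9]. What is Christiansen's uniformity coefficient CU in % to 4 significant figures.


Approach: apply Christiansen's uniformity coefficient, CU = (1 - mean_abs_deviation/mean)*100.
mean = 24.6231 mm
mean |d_i - mean| = 2.01775 mm
CU = (1 - 2.01775/24.6231)*100 = 91.81 %
Therefore Christiansen's uniformity coefficient CU = 91.81 %.


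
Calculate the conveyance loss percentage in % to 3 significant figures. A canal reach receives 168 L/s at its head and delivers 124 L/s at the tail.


Approach: apply the conveyance loss ratio, loss% = ((Q_head - Q_tail)/Q_head)*100.
loss = ((168 - 124)/168)*100 = 26.2 %
Therefore the conveyance loss percentage = 26.2 %.


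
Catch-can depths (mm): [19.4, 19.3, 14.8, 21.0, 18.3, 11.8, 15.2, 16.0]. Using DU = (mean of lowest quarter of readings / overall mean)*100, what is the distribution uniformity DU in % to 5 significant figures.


sorted lowest 2 of 8: [11.8, 14.8] -> mean = 13.30000 mm
overall mean = 16.97500 mm
DU = (13.30000/16.97500)*100 = 78.351 %
Therefore the distribution uniformity DU = 78.351 %.


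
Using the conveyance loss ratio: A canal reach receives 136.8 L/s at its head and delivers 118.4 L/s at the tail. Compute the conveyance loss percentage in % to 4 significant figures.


Approach: apply the conveyance loss ratio, loss% = ((Q_head - Q_tail)/Q_head)*100.
loss = ((136.8 - 118.4)/136.8)*100 = 13.45 %
Therefore the conveyance loss percentage = 13.45 %.


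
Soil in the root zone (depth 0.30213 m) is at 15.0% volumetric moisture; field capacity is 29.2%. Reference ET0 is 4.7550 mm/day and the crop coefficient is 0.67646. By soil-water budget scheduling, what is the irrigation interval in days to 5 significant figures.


Approach: apply soil-water budget scheduling, SMD = (FC-theta)/100*depth*1000; ETc = ET0*Kc; interval = SMD/ETc.
Step 1 — soil moisture deficit:
  SMD = (29.2 - 15.0)/100 * 0.30213 * 1000 = 42.90246 mm
Step 2 — daily crop ET (ETc = ET0*Kc):
  ETc = 4.7550 * 0.67646 = 3.216567 mm/day
Step 3 — irrigation interval (SMD/ETc):
  interval = 42.90246 / 3.216567 = 13.338 days
Therefore the irrigation interval = 13.338 days.


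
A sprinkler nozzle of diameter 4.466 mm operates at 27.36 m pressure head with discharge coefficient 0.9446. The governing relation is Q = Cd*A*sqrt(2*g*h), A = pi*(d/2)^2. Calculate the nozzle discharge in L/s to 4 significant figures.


A = pi*(4.466e-3/2)^2 = 1.56649e-05 m^2
Q = 0.9446 * 1.56649e-05 * sqrt(2*9.81*27.36) * 1000 = 0.3428 L/s
Therefore the nozzle discharge = 0.3428 L/s.


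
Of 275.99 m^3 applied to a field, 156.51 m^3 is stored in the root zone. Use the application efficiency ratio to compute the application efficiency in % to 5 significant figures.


Approach: apply the application efficiency ratio, Ea = (stored/applied)*100.
Ea = (156.51/275.99)*100 = 56.709 %
Therefore the application efficiency = 56.709 %.


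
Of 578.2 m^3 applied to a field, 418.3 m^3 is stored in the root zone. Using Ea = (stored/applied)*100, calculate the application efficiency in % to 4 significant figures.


Ea = (418.3/578.2)*100 = 72.35 %
Therefore the application efficiency = 72.35 %.


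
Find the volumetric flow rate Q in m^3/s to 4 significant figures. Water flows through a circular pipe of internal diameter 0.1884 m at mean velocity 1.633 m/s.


Approach: apply the continuity equation for pipe flow, Q = A * v with A = pi*(D/2)^2.
A = pi*(0.1884/2)^2 = 0.0278774 m^2
Q = 0.0278774 * 1.633 = 0.04552 m^3/s
Therefore the volumetric flow rate Q = 0.04552 m^3/s.


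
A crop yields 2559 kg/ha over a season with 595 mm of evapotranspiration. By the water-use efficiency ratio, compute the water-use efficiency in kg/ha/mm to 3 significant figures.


Approach: apply the water-use efficiency ratio, WUE = yield/ET.
WUE = 2559 / 595 = 4.30 kg/ha/mm
Therefore the water-use efficiency = 4.30 kg/ha/mm.


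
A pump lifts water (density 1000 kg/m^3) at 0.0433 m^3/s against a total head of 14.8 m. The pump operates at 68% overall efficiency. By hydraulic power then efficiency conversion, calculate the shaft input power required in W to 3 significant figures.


Approach: apply hydraulic power then efficiency conversion, P = rho*g*Q*H; P_in = P/eta.
Step 1 — hydraulic power (P = rho*g*Q*H):
  P = 1000 * 9.81 * 0.0433 * 14.8 = 6286.6 W
Step 2 — input power: P_in = P/eta = 6286.6 / 0.68 = 9250 W
Therefore the shaft input power required = 9250 W.


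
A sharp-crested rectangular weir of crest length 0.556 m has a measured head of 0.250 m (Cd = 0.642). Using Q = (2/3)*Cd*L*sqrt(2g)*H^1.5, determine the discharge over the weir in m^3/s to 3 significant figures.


Q = (2/3)*0.642*0.556*sqrt(2*9.81)*0.250^1.5 = 0.132 m^3/s
Therefore the discharge over the weir = 0.132 m^3/s.


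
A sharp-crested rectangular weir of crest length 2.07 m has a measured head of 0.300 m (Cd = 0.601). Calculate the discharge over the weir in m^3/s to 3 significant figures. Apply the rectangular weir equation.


Approach: apply the rectangular weir equation, Q = (2/3)*Cd*L*sqrt(2g)*H^1.5.
Q = (2/3)*0.601*2.07*sqrt(2*9.81)*0.300^1.5 = 0.604 m^3/s
Therefore the discharge over the weir = 0.604 m^3/s.


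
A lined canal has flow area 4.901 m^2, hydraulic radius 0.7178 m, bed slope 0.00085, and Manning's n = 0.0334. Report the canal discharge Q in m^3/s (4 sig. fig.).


Approach: apply Manning's equation, Q = (1/n)*A*R^(2/3)*S^(1/2).
Q = (1/0.0334) * 4.901 * 0.7178^(2/3) * 0.00085^(1/2) = 3.430 m^3/s
Therefore the canal discharge Q = 3.430 m^3/s.


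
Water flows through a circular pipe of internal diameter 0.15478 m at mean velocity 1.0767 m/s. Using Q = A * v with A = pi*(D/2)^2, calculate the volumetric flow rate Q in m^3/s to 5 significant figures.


A = pi*(0.15478/2)^2 = 0.01881566 m^2
Q = 0.01881566 * 1.0767 = 0.020259 m^3/s
Therefore the volumetric flow rate Q = 0.020259 m^3/s.


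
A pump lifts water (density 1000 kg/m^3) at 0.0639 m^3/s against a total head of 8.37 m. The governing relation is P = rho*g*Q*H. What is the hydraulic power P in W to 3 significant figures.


P = 1000 * 9.81 * 0.0639 * 8.37 = 5250 W
Therefore the hydraulic power P = 5250 W.


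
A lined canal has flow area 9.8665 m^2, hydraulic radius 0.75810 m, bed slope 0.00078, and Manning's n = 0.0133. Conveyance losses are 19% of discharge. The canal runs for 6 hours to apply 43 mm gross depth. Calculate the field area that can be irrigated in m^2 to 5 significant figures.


Approach: apply Manning's equation with a conveyance and depth budget, Q = (1/n)*A*R^(2/3)*S^(1/2); Q_field = Q*(1-loss); Area = Q_field*t/(d/1000).
Step 1 — canal discharge (Manning's equation):
  Q = (1/0.0133) * 9.8665 * 0.75810^(2/3) * 0.00078^(1/2) = 17.22568 m^3/s
Step 2 — delivered flow: Q_field = 17.22568*(1 - 19/100) = 13.95280 m^3/s
Step 3 — volume delivered: V = 13.95280 * 6*3600 = 301380.5 m^3
Step 4 — area served: A = V / (depth/1000) = 301380.5 / 0.043 = 7008800 m^2
Therefore the field area that can be irrigated = 7008800 m^2.


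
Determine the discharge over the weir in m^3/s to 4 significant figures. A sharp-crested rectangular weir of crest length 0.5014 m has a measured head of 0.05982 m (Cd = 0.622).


Approach: apply the rectangular weir equation, Q = (2/3)*Cd*L*sqrt(2g)*H^1.5.
Q = (2/3)*0.622*0.5014*sqrt(2*9.81)*0.05982^1.5 = 0.01347 m^3/s
Therefore the discharge over the weir = 0.01347 m^3/s.


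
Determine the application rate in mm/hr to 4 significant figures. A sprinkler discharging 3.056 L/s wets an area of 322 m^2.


Approach: apply the application rate relation, rate = (Q/A)*3600.
rate = (3.056 / 322) * 3600 = 34.17 mm/hr
Therefore the application rate = 34.17 mm/hr.


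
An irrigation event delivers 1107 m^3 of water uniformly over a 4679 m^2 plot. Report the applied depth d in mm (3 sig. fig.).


Approach: apply depth from volume over area, d = (V/A)*1000.
d = (1107 / 4679) * 1000 = 237 mm
Therefore the applied depth d = 237 mm.


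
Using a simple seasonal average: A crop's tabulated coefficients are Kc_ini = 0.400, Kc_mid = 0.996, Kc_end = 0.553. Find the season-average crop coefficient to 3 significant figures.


Approach: apply a simple seasonal average, Kc_avg = (Kc_ini + Kc_mid + Kc_end)/3.
Kc_avg = (0.400 + 0.996 + 0.553)/3 = 0.650
Therefore the season-average crop coefficient = 0.650.


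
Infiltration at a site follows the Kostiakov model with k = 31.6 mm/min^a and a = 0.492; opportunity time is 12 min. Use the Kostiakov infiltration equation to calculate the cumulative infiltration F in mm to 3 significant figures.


Approach: apply the Kostiakov infiltration equation, F = k*t^a.
F = 31.6 * 12^0.492 = 107 mm
Therefore the cumulative infiltration F = 107 mm.


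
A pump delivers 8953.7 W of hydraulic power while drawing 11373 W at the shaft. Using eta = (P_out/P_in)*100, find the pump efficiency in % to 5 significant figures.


eta = (8953.7 / 11373) * 100 = 78.728 %
Therefore the pump efficiency = 78.728 %.


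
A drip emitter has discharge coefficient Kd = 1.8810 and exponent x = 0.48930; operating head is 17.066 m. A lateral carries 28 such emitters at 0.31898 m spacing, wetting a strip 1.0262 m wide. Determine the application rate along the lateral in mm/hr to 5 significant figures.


Approach: apply the emitter equation with a lateral mass balance, q = Kd*h^x; Q = n*q; rate = Q/(n*spacing*width).
Step 1 — single emitter flow (q = Kd*h^x):
  q = 1.8810 * 17.066^0.48930 = 7.538256 L/hr
Step 2 — total lateral flow: Q = 28 * 7.538256 = 211.0712 L/hr
Step 3 — wetted area: A = 28 * 0.31898 * 1.0262 = 9.165444 m^2
Step 4 — application rate: Q/A = 211.0712/9.165444 = 23.029 mm/hr
Therefore the application rate along the lateral = 23.029 mm/hr.


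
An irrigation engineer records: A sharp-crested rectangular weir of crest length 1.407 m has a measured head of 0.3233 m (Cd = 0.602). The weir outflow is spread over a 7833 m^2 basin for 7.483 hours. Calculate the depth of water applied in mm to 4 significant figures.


Approach: apply the rectangular weir equation with a volume-to-depth conversion, Q = (2/3)*Cd*L*sqrt(2g)*H^1.5; d = Q*t/A * 1000.
Step 1 — weir discharge:
  Q = (2/3)*0.602*1.407*sqrt(2*9.81)*0.3233^1.5 = 0.459788 m^3/s
Step 2 — volume: V = 0.459788 * 7.483*3600 = 12386.1 m^3
Step 3 — depth: d = V/A * 1000 = 12386.1/7833 * 1000 = 1581 mm
Therefore the depth of water applied = 1581 mm.


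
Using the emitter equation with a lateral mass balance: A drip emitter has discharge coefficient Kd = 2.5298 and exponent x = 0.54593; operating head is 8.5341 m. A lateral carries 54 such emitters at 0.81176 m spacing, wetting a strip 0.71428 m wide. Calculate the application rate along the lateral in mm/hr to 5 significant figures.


Approach: apply the emitter equation with a lateral mass balance, q = Kd*h^x; Q = n*q; rate = Q/(n*spacing*width).
Step 1 — single emitter flow (q = Kd*h^x):
  q = 2.5298 * 8.5341^0.54593 = 8.155172 L/hr
Step 2 — total lateral flow: Q = 54 * 8.155172 = 440.3793 L/hr
Step 3 — wetted area: A = 54 * 0.81176 * 0.71428 = 31.31049 m^2
Step 4 — application rate: Q/A = 440.3793/31.31049 = 14.065 mm/hr
Therefore the application rate along the lateral = 14.065 mm/hr.
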